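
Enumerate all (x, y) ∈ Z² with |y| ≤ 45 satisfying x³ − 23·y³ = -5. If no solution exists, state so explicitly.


The equation is x³ - 23y³ = -5. For fixed y, x³ = 23·y³ − 5, so a solution requires the RHS to be a perfect cube.
Strategy: iterate y from -45 to 45, compute RHS = 23·y³ − 5, and check whether it is a (positive or negative) perfect cube.
Check small values of y:
  y = 0: RHS = -5 is not a perfect cube.
  y = 1: RHS = 18 is not a perfect cube.
  y = -1: RHS = -28 is not a perfect cube.
  y = 2: RHS = 179 is not a perfect cube.
  y = -2: RHS = -189 is not a perfect cube.
  y = 3: RHS = 616 is not a perfect cube.
  y = -3: RHS = -626 is not a perfect cube.
Continuing the search up to |y| = 45 finds no solutions either.
No (x, y) in the scanned range satisfies the equation.

No integer solutions with |y| ≤ 45.


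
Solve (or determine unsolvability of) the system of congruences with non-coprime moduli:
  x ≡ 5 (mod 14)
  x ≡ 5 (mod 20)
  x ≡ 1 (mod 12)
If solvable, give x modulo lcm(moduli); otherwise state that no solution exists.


Moduli 14, 20, 12 are not pairwise coprime, so CRT works modulo lcm(m_i) when all pairwise compatibility conditions hold.
Pairwise compatibility: gcd(m_i, m_j) must divide a_i - a_j for every pair.
Merge one congruence at a time:
  Start: x ≡ 5 (mod 14).
  Combine with x ≡ 5 (mod 20): gcd(14, 20) = 2; 5 - 5 = 0, which IS divisible by 2, so compatible.
    Write x = 5 + 14·t and substitute into x ≡ 5 (mod 20): 14·t ≡ 5 − 5 = 0 (mod 20).
    Divide the congruence (and modulus) by g = 2: 7·t ≡ 0 (mod 10).
    The inverse of 7 mod 10 is 3 (since 7·3 = 21 = 2·10 + 1), so t ≡ 3·0 = 0 ≡ 0 (mod 10).
    Then x = 5 + 14·0 = 5, valid modulo lcm(14, 20) = 140: x ≡ 5 (mod 140).
  Combine with x ≡ 1 (mod 12): gcd(140, 12) = 4; 1 - 5 = -4, which IS divisible by 4, so compatible.
    Write x = 5 + 140·t and substitute into x ≡ 1 (mod 12): 140·t ≡ 1 − 5 = -4 (mod 12).
    Divide the congruence (and modulus) by g = 4: 35·t ≡ -1 (mod 3).
    Reduce coefficients mod 3: 2·t ≡ 2 (mod 3).
    The inverse of 2 mod 3 is 2 (since 2·2 = 4 = 1·3 + 1), so t ≡ 2·2 = 4 ≡ 1 (mod 3).
    Then x = 5 + 140·1 = 145, valid modulo lcm(140, 12) = 420: x ≡ 145 (mod 420).
Verify: 145 mod 14 = 5, 145 mod 20 = 5, 145 mod 12 = 1.

x ≡ 145 (mod 420).


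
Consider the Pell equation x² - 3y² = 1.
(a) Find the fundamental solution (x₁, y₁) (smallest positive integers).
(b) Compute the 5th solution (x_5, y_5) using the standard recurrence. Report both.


Step 1: Find the fundamental solution (x₁, y₁) of x² - 3y² = 1.
  Expand √3 as a continued fraction. a₀ = ⌊√3⌋ = 1; iterate m_{k+1} = d_k·a_k − m_k, d_{k+1} = (3 − m_{k+1}²)/d_k, a_{k+1} = ⌊(a₀ + m_{k+1})/d_{k+1}⌋ (starting m₀ = 0, d₀ = 1), with convergents p_k = a_k·p_{k-1} + p_{k-2}, q_k = a_k·q_{k-1} + q_{k-2} (p₋₁ = 1, q₋₁ = 0):
  k = 0: a₀ = 1; p₀/q₀ = 1/1; p₀² − 3·q₀² = 1 − 3 = -2.
  k = 1: m = 1, d = 2, a = ⌊(1 + 1)/2⌋ = 1; p/q = (1·1 + 1)/(1·1 + 0) = 2/1; p² − 3·q² = 4 − 3 = 1.
  The first convergent with p² − 3·q² = 1 gives the fundamental solution (x₁, y₁) = (2, 1).
Step 2: Apply the recurrence (x_{n+1}, y_{n+1}) = (x₁x_n + 3y₁y_n, x₁y_n + y₁x_n) repeatedly.
  From (x_1, y_1) = (2, 1): x_2 = 2·2 + 3·1·1 = 7; y_2 = 2·1 + 1·2 = 4.
  From (x_2, y_2) = (7, 4): x_3 = 2·7 + 3·1·4 = 26; y_3 = 2·4 + 1·7 = 15.
  From (x_3, y_3) = (26, 15): x_4 = 2·26 + 3·1·15 = 97; y_4 = 2·15 + 1·26 = 56.
  From (x_4, y_4) = (97, 56): x_5 = 2·97 + 3·1·56 = 362; y_5 = 2·56 + 1·97 = 209.
Step 3: Verify x_5² - 3·y_5² = 131044 - 131043 = 1 (should be 1). ✓

(x_1, y_1) = (2, 1); (x_5, y_5) = (362, 209).


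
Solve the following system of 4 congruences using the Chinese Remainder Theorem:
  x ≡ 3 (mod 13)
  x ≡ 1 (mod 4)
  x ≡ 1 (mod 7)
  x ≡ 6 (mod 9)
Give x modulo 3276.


Product of moduli M = 13 · 4 · 7 · 9 = 3276.
Merge one congruence at a time:
  Start: x ≡ 3 (mod 13).
  Combine with x ≡ 1 (mod 4); new modulus lcm = 52.
    Write x = 3 + 13·t and substitute into x ≡ 1 (mod 4): 13·t ≡ 1 − 3 = -2 (mod 4).
    Reduce coefficients mod 4: 1·t ≡ 2 (mod 4).
    So t ≡ 2 (mod 4).
    Then x = 3 + 13·2 = 29, valid modulo lcm(13, 4) = 52: x ≡ 29 (mod 52).
  Combine with x ≡ 1 (mod 7); new modulus lcm = 364.
    Write x = 29 + 52·t and substitute into x ≡ 1 (mod 7): 52·t ≡ 1 − 29 = -28 (mod 7).
    Reduce coefficients mod 7: 3·t ≡ 0 (mod 7).
    The inverse of 3 mod 7 is 5 (since 3·5 = 15 = 2·7 + 1), so t ≡ 5·0 = 0 ≡ 0 (mod 7).
    Then x = 29 + 52·0 = 29, valid modulo lcm(52, 7) = 364: x ≡ 29 (mod 364).
  Combine with x ≡ 6 (mod 9); new modulus lcm = 3276.
    Write x = 29 + 364·t and substitute into x ≡ 6 (mod 9): 364·t ≡ 6 − 29 = -23 (mod 9).
    Reduce coefficients mod 9: 4·t ≡ 4 (mod 9).
    The inverse of 4 mod 9 is 7 (since 4·7 = 28 = 3·9 + 1), so t ≡ 7·4 = 28 ≡ 1 (mod 9).
    Then x = 29 + 364·1 = 393, valid modulo lcm(364, 9) = 3276: x ≡ 393 (mod 3276).
Verify against each original: 393 mod 13 = 3, 393 mod 4 = 1, 393 mod 7 = 1, 393 mod 9 = 6.

x ≡ 393 (mod 3276).


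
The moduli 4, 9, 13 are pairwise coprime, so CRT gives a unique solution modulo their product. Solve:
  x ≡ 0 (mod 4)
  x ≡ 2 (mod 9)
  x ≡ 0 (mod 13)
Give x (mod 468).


Moduli 4, 9, 13 are pairwise coprime; by CRT there is a unique solution modulo M = 4 · 9 · 13 = 468.
Solve pairwise, accumulating the modulus:
  Start with x ≡ 0 (mod 4).
  Combine with x ≡ 2 (mod 9): since gcd(4, 9) = 1, we get a unique residue mod 36.
    Write x = 0 + 4·t and substitute into x ≡ 2 (mod 9): 4·t ≡ 2 − 0 = 2 (mod 9).
    The inverse of 4 mod 9 is 7 (since 4·7 = 28 = 3·9 + 1), so t ≡ 7·2 = 14 ≡ 5 (mod 9).
    Then x = 0 + 4·5 = 20, valid modulo lcm(4, 9) = 36: x ≡ 20 (mod 36).
  Combine with x ≡ 0 (mod 13): since gcd(36, 13) = 1, we get a unique residue mod 468.
    Write x = 20 + 36·t and substitute into x ≡ 0 (mod 13): 36·t ≡ 0 − 20 = -20 (mod 13).
    Reduce coefficients mod 13: 10·t ≡ 6 (mod 13).
    The inverse of 10 mod 13 is 4 (since 10·4 = 40 = 3·13 + 1), so t ≡ 4·6 = 24 ≡ 11 (mod 13).
    Then x = 20 + 36·11 = 416, valid modulo lcm(36, 13) = 468: x ≡ 416 (mod 468).
Verify: 416 mod 4 = 0 ✓, 416 mod 9 = 2 ✓, 416 mod 13 = 0 ✓.

x ≡ 416 (mod 468).


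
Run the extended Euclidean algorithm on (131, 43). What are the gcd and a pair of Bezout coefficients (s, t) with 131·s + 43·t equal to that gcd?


Euclidean algorithm on (131, 43) — divide until remainder is 0:
  131 = 3 · 43 + 2
  43 = 21 · 2 + 1
  2 = 2 · 1 + 0
gcd(131, 43) = 1.
Track Bezout coefficients alongside the remainders: start with r₀ = 131 = a·1 + b·0 (s = 1, t = 0) and r₁ = 43 = a·0 + b·1 (s = 0, t = 1); each new remainder r_{k+1} = r_{k-1} − q_k·r_k inherits s_{k+1} = s_{k-1} − q_k·s_k, t_{k+1} = t_{k-1} − q_k·t_k, so r_k = a·s_k + b·t_k at every step:
  q = 3: r = 2, s = 1 − 3·0 = 1, t = 0 − 3·1 = -3  (check: 131·1 + 43·(-3) = 2)
  q = 21: r = 1, s = 0 − 21·1 = -21, t = 1 − 21·(-3) = 64  (check: 131·(-21) + 43·64 = 1)
The row with r = 1 (the gcd) gives the Bezout coefficients s = -21, t = 64.
Result: 131 · (-21) + 43 · (64) = 1.

gcd(131, 43) = 1; s = -21, t = 64 (check: 131·(-21) + 43·64 = 1).


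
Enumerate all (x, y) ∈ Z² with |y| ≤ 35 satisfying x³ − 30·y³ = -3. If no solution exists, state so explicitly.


The equation is x³ - 30y³ = -3. For fixed y, x³ = 30·y³ − 3, so a solution requires the RHS to be a perfect cube.
Strategy: iterate y from -35 to 35, compute RHS = 30·y³ − 3, and check whether it is a (positive or negative) perfect cube.
Check small values of y:
  y = 0: RHS = -3 is not a perfect cube.
  y = 1: RHS = 27 = (3)³ ⇒ x = 3 works.
  y = -1: RHS = -33 is not a perfect cube.
  y = 2: RHS = 237 is not a perfect cube.
  y = -2: RHS = -243 is not a perfect cube.
  y = 3: RHS = 807 is not a perfect cube.
  y = -3: RHS = -813 is not a perfect cube.
Continuing the search up to |y| = 35 finds no further solutions beyond those listed.
Collected solutions: (3, 1).

Solutions (with |y| ≤ 35): (3, 1).


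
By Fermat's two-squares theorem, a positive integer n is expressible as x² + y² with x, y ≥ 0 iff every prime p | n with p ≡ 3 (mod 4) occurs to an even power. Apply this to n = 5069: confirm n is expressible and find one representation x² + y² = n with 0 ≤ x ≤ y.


Step 1: Factor n = 5069 = 37 · 137.
Step 2: Check the mod-4 condition on each prime factor: 37 ≡ 1 (mod 4), exponent 1; 137 ≡ 1 (mod 4), exponent 1.
All primes ≡ 3 (mod 4) appear to even exponent (or don't appear), so by the two-squares theorem n IS expressible as a sum of two squares.
Step 3: Build a representation. Here n = 37 · 137 is a product of primes ≡ 1 (mod 4). Each prime p ≡ 1 (mod 4) is itself a sum of two squares; find a² by testing p − a² for a perfect square:
  37: 37 − 1² = 36 = 6² ⇒ 37 = 1² + 6².
  137: 137 − 1² = 136, 137 − 2² = 133, 137 − 3² = 128, 137 − 4² = 121 = 11² ⇒ 137 = 4² + 11².
  Combine using the Brahmagupta–Fibonacci identity (a² + b²)(c² + d²) = (ac − bd)² + (ad + bc)² = (ac + bd)² + (ad − bc)²:
  37 · 137 = 5069: from (1² + 6²)(4² + 11²), take (1·4 − 6·11, 1·11 + 6·4) = (4 − 66, 11 + 24) = (-62, 35); dropping signs (only squares matter) gives (62, 35); check 62² + 35² = 3844 + 1225 = 5069 ✓.
Step 4: Order so x ≤ y and verify: 35² + 62² = 1225 + 3844 = 5069 = n. ✓

n = 5069 = 35² + 62² (one valid representation with x ≤ y).


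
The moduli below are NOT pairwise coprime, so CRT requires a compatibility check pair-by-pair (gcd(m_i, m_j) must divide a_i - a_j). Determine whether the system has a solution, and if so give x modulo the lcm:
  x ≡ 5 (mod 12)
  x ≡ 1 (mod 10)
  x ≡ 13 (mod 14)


Moduli 12, 10, 14 are not pairwise coprime, so CRT works modulo lcm(m_i) when all pairwise compatibility conditions hold.
Pairwise compatibility: gcd(m_i, m_j) must divide a_i - a_j for every pair.
Merge one congruence at a time:
  Start: x ≡ 5 (mod 12).
  Combine with x ≡ 1 (mod 10): gcd(12, 10) = 2; 1 - 5 = -4, which IS divisible by 2, so compatible.
    Write x = 5 + 12·t and substitute into x ≡ 1 (mod 10): 12·t ≡ 1 − 5 = -4 (mod 10).
    Divide the congruence (and modulus) by g = 2: 6·t ≡ -2 (mod 5).
    Reduce coefficients mod 5: 1·t ≡ 3 (mod 5).
    So t ≡ 3 (mod 5).
    Then x = 5 + 12·3 = 41, valid modulo lcm(12, 10) = 60: x ≡ 41 (mod 60).
  Combine with x ≡ 13 (mod 14): gcd(60, 14) = 2; 13 - 41 = -28, which IS divisible by 2, so compatible.
    Write x = 41 + 60·t and substitute into x ≡ 13 (mod 14): 60·t ≡ 13 − 41 = -28 (mod 14).
    Divide the congruence (and modulus) by g = 2: 30·t ≡ -14 (mod 7).
    Reduce coefficients mod 7: 2·t ≡ 0 (mod 7).
    The inverse of 2 mod 7 is 4 (since 2·4 = 8 = 1·7 + 1), so t ≡ 4·0 = 0 ≡ 0 (mod 7).
    Then x = 41 + 60·0 = 41, valid modulo lcm(60, 14) = 420: x ≡ 41 (mod 420).
Verify: 41 mod 12 = 5, 41 mod 10 = 1, 41 mod 14 = 13.

x ≡ 41 (mod 420).


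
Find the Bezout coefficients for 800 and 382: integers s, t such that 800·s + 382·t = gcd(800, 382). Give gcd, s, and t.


Euclidean algorithm on (800, 382) — divide until remainder is 0:
  800 = 2 · 382 + 36
  382 = 10 · 36 + 22
  36 = 1 · 22 + 14
  22 = 1 · 14 + 8
  14 = 1 · 8 + 6
  8 = 1 · 6 + 2
  6 = 3 · 2 + 0
gcd(800, 382) = 2.
Track Bezout coefficients alongside the remainders: start with r₀ = 800 = a·1 + b·0 (s = 1, t = 0) and r₁ = 382 = a·0 + b·1 (s = 0, t = 1); each new remainder r_{k+1} = r_{k-1} − q_k·r_k inherits s_{k+1} = s_{k-1} − q_k·s_k, t_{k+1} = t_{k-1} − q_k·t_k, so r_k = a·s_k + b·t_k at every step:
  q = 2: r = 36, s = 1 − 2·0 = 1, t = 0 − 2·1 = -2  (check: 800·1 + 382·(-2) = 36)
  q = 10: r = 22, s = 0 − 10·1 = -10, t = 1 − 10·(-2) = 21  (check: 800·(-10) + 382·21 = 22)
  q = 1: r = 14, s = 1 − 1·(-10) = 11, t = -2 − 1·21 = -23  (check: 800·11 + 382·(-23) = 14)
  q = 1: r = 8, s = -10 − 1·11 = -21, t = 21 − 1·(-23) = 44  (check: 800·(-21) + 382·44 = 8)
  q = 1: r = 6, s = 11 − 1·(-21) = 32, t = -23 − 1·44 = -67  (check: 800·32 + 382·(-67) = 6)
  q = 1: r = 2, s = -21 − 1·32 = -53, t = 44 − 1·(-67) = 111  (check: 800·(-53) + 382·111 = 2)
The row with r = 2 (the gcd) gives the Bezout coefficients s = -53, t = 111.
Result: 800 · (-53) + 382 · (111) = 2.

gcd(800, 382) = 2; s = -53, t = 111 (check: 800·(-53) + 382·111 = 2).


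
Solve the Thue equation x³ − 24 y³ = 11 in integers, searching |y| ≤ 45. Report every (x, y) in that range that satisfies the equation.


The equation is x³ - 24y³ = 11. For fixed y, x³ = 24·y³ + 11, so a solution requires the RHS to be a perfect cube.
Strategy: iterate y from -45 to 45, compute RHS = 24·y³ + 11, and check whether it is a (positive or negative) perfect cube.
Check small values of y:
  y = 0: RHS = 11 is not a perfect cube.
  y = 1: RHS = 35 is not a perfect cube.
  y = -1: RHS = -13 is not a perfect cube.
  y = 2: RHS = 203 is not a perfect cube.
  y = -2: RHS = -181 is not a perfect cube.
  y = 3: RHS = 659 is not a perfect cube.
  y = -3: RHS = -637 is not a perfect cube.
Continuing the search up to |y| = 45 finds no solutions either.
No (x, y) in the scanned range satisfies the equation.

No integer solutions with |y| ≤ 45.


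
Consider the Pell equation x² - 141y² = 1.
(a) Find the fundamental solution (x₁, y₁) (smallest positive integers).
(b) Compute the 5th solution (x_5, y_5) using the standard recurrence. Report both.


Step 1: Find the fundamental solution (x₁, y₁) of x² - 141y² = 1.
  Expand √141 as a continued fraction. a₀ = ⌊√141⌋ = 11; iterate m_{k+1} = d_k·a_k − m_k, d_{k+1} = (141 − m_{k+1}²)/d_k, a_{k+1} = ⌊(a₀ + m_{k+1})/d_{k+1}⌋ (starting m₀ = 0, d₀ = 1), with convergents p_k = a_k·p_{k-1} + p_{k-2}, q_k = a_k·q_{k-1} + q_{k-2} (p₋₁ = 1, q₋₁ = 0):
  k = 0: a₀ = 11; p₀/q₀ = 11/1; p₀² − 141·q₀² = 121 − 141 = -20.
  k = 1: m = 11, d = 20, a = ⌊(11 + 11)/20⌋ = 1; p/q = (1·11 + 1)/(1·1 + 0) = 12/1; p² − 141·q² = 144 − 141 = 3.
  k = 2: m = 9, d = 3, a = ⌊(11 + 9)/3⌋ = 6; p/q = (6·12 + 11)/(6·1 + 1) = 83/7; p² − 141·q² = 6889 − 6909 = -20.
  k = 3: m = 9, d = 20, a = ⌊(11 + 9)/20⌋ = 1; p/q = (1·83 + 12)/(1·7 + 1) = 95/8; p² − 141·q² = 9025 − 9024 = 1.
  The first convergent with p² − 141·q² = 1 gives the fundamental solution (x₁, y₁) = (95, 8).
Step 2: Apply the recurrence (x_{n+1}, y_{n+1}) = (x₁x_n + 141y₁y_n, x₁y_n + y₁x_n) repeatedly.
  From (x_1, y_1) = (95, 8): x_2 = 95·95 + 141·8·8 = 18049; y_2 = 95·8 + 8·95 = 1520.
  From (x_2, y_2) = (18049, 1520): x_3 = 95·18049 + 141·8·1520 = 3429215; y_3 = 95·1520 + 8·18049 = 288792.
  From (x_3, y_3) = (3429215, 288792): x_4 = 95·3429215 + 141·8·288792 = 651532801; y_4 = 95·288792 + 8·3429215 = 54868960.
  From (x_4, y_4) = (651532801, 54868960): x_5 = 95·651532801 + 141·8·54868960 = 123787802975; y_5 = 95·54868960 + 8·651532801 = 10424813608.
Step 3: Verify x_5² - 141·y_5² = 15323420165377418850625 - 15323420165377418850624 = 1 (should be 1). ✓

(x_1, y_1) = (95, 8); (x_5, y_5) = (123787802975, 10424813608).


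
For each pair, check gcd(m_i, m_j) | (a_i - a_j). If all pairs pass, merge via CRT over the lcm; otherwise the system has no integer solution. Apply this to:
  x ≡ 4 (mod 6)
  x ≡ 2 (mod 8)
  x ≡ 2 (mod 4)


Moduli 6, 8, 4 are not pairwise coprime, so CRT works modulo lcm(m_i) when all pairwise compatibility conditions hold.
Pairwise compatibility: gcd(m_i, m_j) must divide a_i - a_j for every pair.
Merge one congruence at a time:
  Start: x ≡ 4 (mod 6).
  Combine with x ≡ 2 (mod 8): gcd(6, 8) = 2; 2 - 4 = -2, which IS divisible by 2, so compatible.
    Write x = 4 + 6·t and substitute into x ≡ 2 (mod 8): 6·t ≡ 2 − 4 = -2 (mod 8).
    Divide the congruence (and modulus) by g = 2: 3·t ≡ -1 (mod 4).
    Reduce coefficients mod 4: 3·t ≡ 3 (mod 4).
    The inverse of 3 mod 4 is 3 (since 3·3 = 9 = 2·4 + 1), so t ≡ 3·3 = 9 ≡ 1 (mod 4).
    Then x = 4 + 6·1 = 10, valid modulo lcm(6, 8) = 24: x ≡ 10 (mod 24).
  Combine with x ≡ 2 (mod 4): gcd(24, 4) = 4; 2 - 10 = -8, which IS divisible by 4, so compatible.
    Write x = 10 + 24·t and substitute into x ≡ 2 (mod 4): 24·t ≡ 2 − 10 = -8 (mod 4).
    Divide the congruence (and modulus) by g = 4: 6·t ≡ -2 (mod 1).
    Modulo 1 every t works; take t = 0.
    Then x = 10 + 24·0 = 10, valid modulo lcm(24, 4) = 24: x ≡ 10 (mod 24).
Verify: 10 mod 6 = 4, 10 mod 8 = 2, 10 mod 4 = 2.

x ≡ 10 (mod 24).


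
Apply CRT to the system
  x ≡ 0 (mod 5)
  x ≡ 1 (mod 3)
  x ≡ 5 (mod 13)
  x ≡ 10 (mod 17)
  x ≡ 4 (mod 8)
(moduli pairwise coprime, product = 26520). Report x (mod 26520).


Product of moduli M = 5 · 3 · 13 · 17 · 8 = 26520.
Merge one congruence at a time:
  Start: x ≡ 0 (mod 5).
  Combine with x ≡ 1 (mod 3); new modulus lcm = 15.
    Write x = 0 + 5·t and substitute into x ≡ 1 (mod 3): 5·t ≡ 1 − 0 = 1 (mod 3).
    Reduce coefficients mod 3: 2·t ≡ 1 (mod 3).
    The inverse of 2 mod 3 is 2 (since 2·2 = 4 = 1·3 + 1), so t ≡ 2·1 = 2 ≡ 2 (mod 3).
    Then x = 0 + 5·2 = 10, valid modulo lcm(5, 3) = 15: x ≡ 10 (mod 15).
  Combine with x ≡ 5 (mod 13); new modulus lcm = 195.
    Write x = 10 + 15·t and substitute into x ≡ 5 (mod 13): 15·t ≡ 5 − 10 = -5 (mod 13).
    Reduce coefficients mod 13: 2·t ≡ 8 (mod 13).
    The inverse of 2 mod 13 is 7 (since 2·7 = 14 = 1·13 + 1), so t ≡ 7·8 = 56 ≡ 4 (mod 13).
    Then x = 10 + 15·4 = 70, valid modulo lcm(15, 13) = 195: x ≡ 70 (mod 195).
  Combine with x ≡ 10 (mod 17); new modulus lcm = 3315.
    Write x = 70 + 195·t and substitute into x ≡ 10 (mod 17): 195·t ≡ 10 − 70 = -60 (mod 17).
    Reduce coefficients mod 17: 8·t ≡ 8 (mod 17).
    The inverse of 8 mod 17 is 15 (since 8·15 = 120 = 7·17 + 1), so t ≡ 15·8 = 120 ≡ 1 (mod 17).
    Then x = 70 + 195·1 = 265, valid modulo lcm(195, 17) = 3315: x ≡ 265 (mod 3315).
  Combine with x ≡ 4 (mod 8); new modulus lcm = 26520.
    Write x = 265 + 3315·t and substitute into x ≡ 4 (mod 8): 3315·t ≡ 4 − 265 = -261 (mod 8).
    Reduce coefficients mod 8: 3·t ≡ 3 (mod 8).
    The inverse of 3 mod 8 is 3 (since 3·3 = 9 = 1·8 + 1), so t ≡ 3·3 = 9 ≡ 1 (mod 8).
    Then x = 265 + 3315·1 = 3580, valid modulo lcm(3315, 8) = 26520: x ≡ 3580 (mod 26520).
Verify against each original: 3580 mod 5 = 0, 3580 mod 3 = 1, 3580 mod 13 = 5, 3580 mod 17 = 10, 3580 mod 8 = 4.

x ≡ 3580 (mod 26520).


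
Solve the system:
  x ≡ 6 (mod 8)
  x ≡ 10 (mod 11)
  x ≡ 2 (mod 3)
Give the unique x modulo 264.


Moduli 8, 11, 3 are pairwise coprime; by CRT there is a unique solution modulo M = 8 · 11 · 3 = 264.
Solve pairwise, accumulating the modulus:
  Start with x ≡ 6 (mod 8).
  Combine with x ≡ 10 (mod 11): since gcd(8, 11) = 1, we get a unique residue mod 88.
    Write x = 6 + 8·t and substitute into x ≡ 10 (mod 11): 8·t ≡ 10 − 6 = 4 (mod 11).
    The inverse of 8 mod 11 is 7 (since 8·7 = 56 = 5·11 + 1), so t ≡ 7·4 = 28 ≡ 6 (mod 11).
    Then x = 6 + 8·6 = 54, valid modulo lcm(8, 11) = 88: x ≡ 54 (mod 88).
  Combine with x ≡ 2 (mod 3): since gcd(88, 3) = 1, we get a unique residue mod 264.
    Write x = 54 + 88·t and substitute into x ≡ 2 (mod 3): 88·t ≡ 2 − 54 = -52 (mod 3).
    Reduce coefficients mod 3: 1·t ≡ 2 (mod 3).
    So t ≡ 2 (mod 3).
    Then x = 54 + 88·2 = 230, valid modulo lcm(88, 3) = 264: x ≡ 230 (mod 264).
Verify: 230 mod 8 = 6 ✓, 230 mod 11 = 10 ✓, 230 mod 3 = 2 ✓.

x ≡ 230 (mod 264).


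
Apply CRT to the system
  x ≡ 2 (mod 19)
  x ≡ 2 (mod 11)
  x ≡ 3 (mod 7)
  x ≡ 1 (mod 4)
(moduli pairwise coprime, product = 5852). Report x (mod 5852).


Product of moduli M = 19 · 11 · 7 · 4 = 5852.
Merge one congruence at a time:
  Start: x ≡ 2 (mod 19).
  Combine with x ≡ 2 (mod 11); new modulus lcm = 209.
    Write x = 2 + 19·t and substitute into x ≡ 2 (mod 11): 19·t ≡ 2 − 2 = 0 (mod 11).
    Reduce coefficients mod 11: 8·t ≡ 0 (mod 11).
    The inverse of 8 mod 11 is 7 (since 8·7 = 56 = 5·11 + 1), so t ≡ 7·0 = 0 ≡ 0 (mod 11).
    Then x = 2 + 19·0 = 2, valid modulo lcm(19, 11) = 209: x ≡ 2 (mod 209).
  Combine with x ≡ 3 (mod 7); new modulus lcm = 1463.
    Write x = 2 + 209·t and substitute into x ≡ 3 (mod 7): 209·t ≡ 3 − 2 = 1 (mod 7).
    Reduce coefficients mod 7: 6·t ≡ 1 (mod 7).
    The inverse of 6 mod 7 is 6 (since 6·6 = 36 = 5·7 + 1), so t ≡ 6·1 = 6 ≡ 6 (mod 7).
    Then x = 2 + 209·6 = 1256, valid modulo lcm(209, 7) = 1463: x ≡ 1256 (mod 1463).
  Combine with x ≡ 1 (mod 4); new modulus lcm = 5852.
    Write x = 1256 + 1463·t and substitute into x ≡ 1 (mod 4): 1463·t ≡ 1 − 1256 = -1255 (mod 4).
    Reduce coefficients mod 4: 3·t ≡ 1 (mod 4).
    The inverse of 3 mod 4 is 3 (since 3·3 = 9 = 2·4 + 1), so t ≡ 3·1 = 3 ≡ 3 (mod 4).
    Then x = 1256 + 1463·3 = 5645, valid modulo lcm(1463, 4) = 5852: x ≡ 5645 (mod 5852).
Verify against each original: 5645 mod 19 = 2, 5645 mod 11 = 2, 5645 mod 7 = 3, 5645 mod 4 = 1.

x ≡ 5645 (mod 5852).


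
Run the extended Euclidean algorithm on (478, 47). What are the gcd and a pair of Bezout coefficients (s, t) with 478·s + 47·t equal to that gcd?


Euclidean algorithm on (478, 47) — divide until remainder is 0:
  478 = 10 · 47 + 8
  47 = 5 · 8 + 7
  8 = 1 · 7 + 1
  7 = 7 · 1 + 0
gcd(478, 47) = 1.
Track Bezout coefficients alongside the remainders: start with r₀ = 478 = a·1 + b·0 (s = 1, t = 0) and r₁ = 47 = a·0 + b·1 (s = 0, t = 1); each new remainder r_{k+1} = r_{k-1} − q_k·r_k inherits s_{k+1} = s_{k-1} − q_k·s_k, t_{k+1} = t_{k-1} − q_k·t_k, so r_k = a·s_k + b·t_k at every step:
  q = 10: r = 8, s = 1 − 10·0 = 1, t = 0 − 10·1 = -10  (check: 478·1 + 47·(-10) = 8)
  q = 5: r = 7, s = 0 − 5·1 = -5, t = 1 − 5·(-10) = 51  (check: 478·(-5) + 47·51 = 7)
  q = 1: r = 1, s = 1 − 1·(-5) = 6, t = -10 − 1·51 = -61  (check: 478·6 + 47·(-61) = 1)
The row with r = 1 (the gcd) gives the Bezout coefficients s = 6, t = -61.
Result: 478 · (6) + 47 · (-61) = 1.

gcd(478, 47) = 1; s = 6, t = -61 (check: 478·6 + 47·(-61) = 1).


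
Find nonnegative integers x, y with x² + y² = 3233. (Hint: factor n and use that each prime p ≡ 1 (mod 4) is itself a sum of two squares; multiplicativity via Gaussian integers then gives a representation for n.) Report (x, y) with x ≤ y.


Step 1: Factor n = 3233 = 53 · 61.
Step 2: Check the mod-4 condition on each prime factor: 53 ≡ 1 (mod 4), exponent 1; 61 ≡ 1 (mod 4), exponent 1.
All primes ≡ 3 (mod 4) appear to even exponent (or don't appear), so by the two-squares theorem n IS expressible as a sum of two squares.
Step 3: Build a representation. Here n = 53 · 61 is a product of primes ≡ 1 (mod 4). Each prime p ≡ 1 (mod 4) is itself a sum of two squares; find a² by testing p − a² for a perfect square:
  53: 53 − 1² = 52, 53 − 2² = 49 = 7² ⇒ 53 = 2² + 7².
  61: 61 − 1² = 60, 61 − 2² = 57, 61 − 3² = 52, 61 − 4² = 45, 61 − 5² = 36 = 6² ⇒ 61 = 5² + 6².
  Combine using the Brahmagupta–Fibonacci identity (a² + b²)(c² + d²) = (ac − bd)² + (ad + bc)² = (ac + bd)² + (ad − bc)²:
  53 · 61 = 3233: from (2² + 7²)(5² + 6²), take (2·5 − 7·6, 2·6 + 7·5) = (10 − 42, 12 + 35) = (-32, 47); dropping signs (only squares matter) gives (32, 47); check 32² + 47² = 1024 + 2209 = 3233 ✓.
Step 4: Order so x ≤ y and verify: 32² + 47² = 1024 + 2209 = 3233 = n. ✓

n = 3233 = 32² + 47² (one valid representation with x ≤ y).


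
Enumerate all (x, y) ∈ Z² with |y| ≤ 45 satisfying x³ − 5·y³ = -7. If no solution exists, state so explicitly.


The equation is x³ - 5y³ = -7. For fixed y, x³ = 5·y³ − 7, so a solution requires the RHS to be a perfect cube.
Strategy: iterate y from -45 to 45, compute RHS = 5·y³ − 7, and check whether it is a (positive or negative) perfect cube.
Check small values of y:
  y = 0: RHS = -7 is not a perfect cube.
  y = 1: RHS = -2 is not a perfect cube.
  y = -1: RHS = -12 is not a perfect cube.
  y = 2: RHS = 33 is not a perfect cube.
  y = -2: RHS = -47 is not a perfect cube.
  y = 3: RHS = 128 is not a perfect cube.
  y = -3: RHS = -142 is not a perfect cube.
Continuing the search up to |y| = 45 finds no solutions either.
No (x, y) in the scanned range satisfies the equation.

No integer solutions with |y| ≤ 45.


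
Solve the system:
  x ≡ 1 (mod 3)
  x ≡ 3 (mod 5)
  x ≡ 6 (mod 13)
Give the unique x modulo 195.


Moduli 3, 5, 13 are pairwise coprime; by CRT there is a unique solution modulo M = 3 · 5 · 13 = 195.
Solve pairwise, accumulating the modulus:
  Start with x ≡ 1 (mod 3).
  Combine with x ≡ 3 (mod 5): since gcd(3, 5) = 1, we get a unique residue mod 15.
    Write x = 1 + 3·t and substitute into x ≡ 3 (mod 5): 3·t ≡ 3 − 1 = 2 (mod 5).
    The inverse of 3 mod 5 is 2 (since 3·2 = 6 = 1·5 + 1), so t ≡ 2·2 = 4 ≡ 4 (mod 5).
    Then x = 1 + 3·4 = 13, valid modulo lcm(3, 5) = 15: x ≡ 13 (mod 15).
  Combine with x ≡ 6 (mod 13): since gcd(15, 13) = 1, we get a unique residue mod 195.
    Write x = 13 + 15·t and substitute into x ≡ 6 (mod 13): 15·t ≡ 6 − 13 = -7 (mod 13).
    Reduce coefficients mod 13: 2·t ≡ 6 (mod 13).
    The inverse of 2 mod 13 is 7 (since 2·7 = 14 = 1·13 + 1), so t ≡ 7·6 = 42 ≡ 3 (mod 13).
    Then x = 13 + 15·3 = 58, valid modulo lcm(15, 13) = 195: x ≡ 58 (mod 195).
Verify: 58 mod 3 = 1 ✓, 58 mod 5 = 3 ✓, 58 mod 13 = 6 ✓.

x ≡ 58 (mod 195).


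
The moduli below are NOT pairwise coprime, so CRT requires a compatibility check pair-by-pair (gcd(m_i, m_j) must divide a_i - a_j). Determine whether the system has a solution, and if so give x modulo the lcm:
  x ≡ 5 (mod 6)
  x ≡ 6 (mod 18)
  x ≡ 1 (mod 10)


Moduli 6, 18, 10 are not pairwise coprime, so CRT works modulo lcm(m_i) when all pairwise compatibility conditions hold.
Pairwise compatibility: gcd(m_i, m_j) must divide a_i - a_j for every pair.
Merge one congruence at a time:
  Start: x ≡ 5 (mod 6).
  Combine with x ≡ 6 (mod 18): gcd(6, 18) = 6, and 6 - 5 = 1 is NOT divisible by 6.
    ⇒ system is inconsistent (no integer solution).

No solution (the system is inconsistent).


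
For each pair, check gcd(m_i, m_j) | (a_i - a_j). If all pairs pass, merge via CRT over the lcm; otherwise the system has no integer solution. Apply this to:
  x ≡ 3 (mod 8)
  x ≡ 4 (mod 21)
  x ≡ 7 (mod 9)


Moduli 8, 21, 9 are not pairwise coprime, so CRT works modulo lcm(m_i) when all pairwise compatibility conditions hold.
Pairwise compatibility: gcd(m_i, m_j) must divide a_i - a_j for every pair.
Merge one congruence at a time:
  Start: x ≡ 3 (mod 8).
  Combine with x ≡ 4 (mod 21): gcd(8, 21) = 1; 4 - 3 = 1, which IS divisible by 1, so compatible.
    Write x = 3 + 8·t and substitute into x ≡ 4 (mod 21): 8·t ≡ 4 − 3 = 1 (mod 21).
    The inverse of 8 mod 21 is 8 (since 8·8 = 64 = 3·21 + 1), so t ≡ 8·1 = 8 ≡ 8 (mod 21).
    Then x = 3 + 8·8 = 67, valid modulo lcm(8, 21) = 168: x ≡ 67 (mod 168).
  Combine with x ≡ 7 (mod 9): gcd(168, 9) = 3; 7 - 67 = -60, which IS divisible by 3, so compatible.
    Write x = 67 + 168·t and substitute into x ≡ 7 (mod 9): 168·t ≡ 7 − 67 = -60 (mod 9).
    Divide the congruence (and modulus) by g = 3: 56·t ≡ -20 (mod 3).
    Reduce coefficients mod 3: 2·t ≡ 1 (mod 3).
    The inverse of 2 mod 3 is 2 (since 2·2 = 4 = 1·3 + 1), so t ≡ 2·1 = 2 ≡ 2 (mod 3).
    Then x = 67 + 168·2 = 403, valid modulo lcm(168, 9) = 504: x ≡ 403 (mod 504).
Verify: 403 mod 8 = 3, 403 mod 21 = 4, 403 mod 9 = 7.

x ≡ 403 (mod 504).


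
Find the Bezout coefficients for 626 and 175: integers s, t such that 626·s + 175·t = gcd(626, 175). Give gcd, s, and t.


Euclidean algorithm on (626, 175) — divide until remainder is 0:
  626 = 3 · 175 + 101
  175 = 1 · 101 + 74
  101 = 1 · 74 + 27
  74 = 2 · 27 + 20
  27 = 1 · 20 + 7
  20 = 2 · 7 + 6
  7 = 1 · 6 + 1
  6 = 6 · 1 + 0
gcd(626, 175) = 1.
Track Bezout coefficients alongside the remainders: start with r₀ = 626 = a·1 + b·0 (s = 1, t = 0) and r₁ = 175 = a·0 + b·1 (s = 0, t = 1); each new remainder r_{k+1} = r_{k-1} − q_k·r_k inherits s_{k+1} = s_{k-1} − q_k·s_k, t_{k+1} = t_{k-1} − q_k·t_k, so r_k = a·s_k + b·t_k at every step:
  q = 3: r = 101, s = 1 − 3·0 = 1, t = 0 − 3·1 = -3  (check: 626·1 + 175·(-3) = 101)
  q = 1: r = 74, s = 0 − 1·1 = -1, t = 1 − 1·(-3) = 4  (check: 626·(-1) + 175·4 = 74)
  q = 1: r = 27, s = 1 − 1·(-1) = 2, t = -3 − 1·4 = -7  (check: 626·2 + 175·(-7) = 27)
  q = 2: r = 20, s = -1 − 2·2 = -5, t = 4 − 2·(-7) = 18  (check: 626·(-5) + 175·18 = 20)
  q = 1: r = 7, s = 2 − 1·(-5) = 7, t = -7 − 1·18 = -25  (check: 626·7 + 175·(-25) = 7)
  q = 2: r = 6, s = -5 − 2·7 = -19, t = 18 − 2·(-25) = 68  (check: 626·(-19) + 175·68 = 6)
  q = 1: r = 1, s = 7 − 1·(-19) = 26, t = -25 − 1·68 = -93  (check: 626·26 + 175·(-93) = 1)
The row with r = 1 (the gcd) gives the Bezout coefficients s = 26, t = -93.
Result: 626 · (26) + 175 · (-93) = 1.

gcd(626, 175) = 1; s = 26, t = -93 (check: 626·26 + 175·(-93) = 1).


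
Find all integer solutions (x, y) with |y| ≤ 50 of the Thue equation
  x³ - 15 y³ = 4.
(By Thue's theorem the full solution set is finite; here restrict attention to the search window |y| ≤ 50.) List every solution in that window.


The equation is x³ - 15y³ = 4. For fixed y, x³ = 15·y³ + 4, so a solution requires the RHS to be a perfect cube.
Strategy: iterate y from -50 to 50, compute RHS = 15·y³ + 4, and check whether it is a (positive or negative) perfect cube.
Check small values of y:
  y = 0: RHS = 4 is not a perfect cube.
  y = 1: RHS = 19 is not a perfect cube.
  y = -1: RHS = -11 is not a perfect cube.
  y = 2: RHS = 124 is not a perfect cube.
  y = -2: RHS = -116 is not a perfect cube.
  y = 3: RHS = 409 is not a perfect cube.
  y = -3: RHS = -401 is not a perfect cube.
Continuing the search up to |y| = 50 finds no solutions either.
No (x, y) in the scanned range satisfies the equation.

No integer solutions with |y| ≤ 50.


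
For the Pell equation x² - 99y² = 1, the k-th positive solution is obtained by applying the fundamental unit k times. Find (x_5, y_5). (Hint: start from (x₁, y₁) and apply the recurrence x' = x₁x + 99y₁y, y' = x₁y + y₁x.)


Step 1: Find the fundamental solution (x₁, y₁) of x² - 99y² = 1.
  Expand √99 as a continued fraction. a₀ = ⌊√99⌋ = 9; iterate m_{k+1} = d_k·a_k − m_k, d_{k+1} = (99 − m_{k+1}²)/d_k, a_{k+1} = ⌊(a₀ + m_{k+1})/d_{k+1}⌋ (starting m₀ = 0, d₀ = 1), with convergents p_k = a_k·p_{k-1} + p_{k-2}, q_k = a_k·q_{k-1} + q_{k-2} (p₋₁ = 1, q₋₁ = 0):
  k = 0: a₀ = 9; p₀/q₀ = 9/1; p₀² − 99·q₀² = 81 − 99 = -18.
  k = 1: m = 9, d = 18, a = ⌊(9 + 9)/18⌋ = 1; p/q = (1·9 + 1)/(1·1 + 0) = 10/1; p² − 99·q² = 100 − 99 = 1.
  The first convergent with p² − 99·q² = 1 gives the fundamental solution (x₁, y₁) = (10, 1).
Step 2: Apply the recurrence (x_{n+1}, y_{n+1}) = (x₁x_n + 99y₁y_n, x₁y_n + y₁x_n) repeatedly.
  From (x_1, y_1) = (10, 1): x_2 = 10·10 + 99·1·1 = 199; y_2 = 10·1 + 1·10 = 20.
  From (x_2, y_2) = (199, 20): x_3 = 10·199 + 99·1·20 = 3970; y_3 = 10·20 + 1·199 = 399.
  From (x_3, y_3) = (3970, 399): x_4 = 10·3970 + 99·1·399 = 79201; y_4 = 10·399 + 1·3970 = 7960.
  From (x_4, y_4) = (79201, 7960): x_5 = 10·79201 + 99·1·7960 = 1580050; y_5 = 10·7960 + 1·79201 = 158801.
Step 3: Verify x_5² - 99·y_5² = 2496558002500 - 2496558002499 = 1 (should be 1). ✓

(x_1, y_1) = (10, 1); (x_5, y_5) = (1580050, 158801).


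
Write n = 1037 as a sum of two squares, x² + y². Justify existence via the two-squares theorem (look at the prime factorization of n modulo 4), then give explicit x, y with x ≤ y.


Step 1: Factor n = 1037 = 17 · 61.
Step 2: Check the mod-4 condition on each prime factor: 17 ≡ 1 (mod 4), exponent 1; 61 ≡ 1 (mod 4), exponent 1.
All primes ≡ 3 (mod 4) appear to even exponent (or don't appear), so by the two-squares theorem n IS expressible as a sum of two squares.
Step 3: Build a representation. Here n = 17 · 61 is a product of primes ≡ 1 (mod 4). Each prime p ≡ 1 (mod 4) is itself a sum of two squares; find a² by testing p − a² for a perfect square:
  17: 17 − 1² = 16 = 4² ⇒ 17 = 1² + 4².
  61: 61 − 1² = 60, 61 − 2² = 57, 61 − 3² = 52, 61 − 4² = 45, 61 − 5² = 36 = 6² ⇒ 61 = 5² + 6².
  Combine using the Brahmagupta–Fibonacci identity (a² + b²)(c² + d²) = (ac − bd)² + (ad + bc)² = (ac + bd)² + (ad − bc)²:
  17 · 61 = 1037: from (1² + 4²)(5² + 6²), take (1·5 − 4·6, 1·6 + 4·5) = (5 − 24, 6 + 20) = (-19, 26); dropping signs (only squares matter) gives (19, 26); check 19² + 26² = 361 + 676 = 1037 ✓.
Step 4: Order so x ≤ y and verify: 19² + 26² = 361 + 676 = 1037 = n. ✓

n = 1037 = 19² + 26² (one valid representation with x ≤ y).


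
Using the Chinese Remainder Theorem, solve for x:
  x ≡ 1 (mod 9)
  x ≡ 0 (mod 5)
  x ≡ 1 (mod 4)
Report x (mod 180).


Moduli 9, 5, 4 are pairwise coprime; by CRT there is a unique solution modulo M = 9 · 5 · 4 = 180.
Solve pairwise, accumulating the modulus:
  Start with x ≡ 1 (mod 9).
  Combine with x ≡ 0 (mod 5): since gcd(9, 5) = 1, we get a unique residue mod 45.
    Write x = 1 + 9·t and substitute into x ≡ 0 (mod 5): 9·t ≡ 0 − 1 = -1 (mod 5).
    Reduce coefficients mod 5: 4·t ≡ 4 (mod 5).
    The inverse of 4 mod 5 is 4 (since 4·4 = 16 = 3·5 + 1), so t ≡ 4·4 = 16 ≡ 1 (mod 5).
    Then x = 1 + 9·1 = 10, valid modulo lcm(9, 5) = 45: x ≡ 10 (mod 45).
  Combine with x ≡ 1 (mod 4): since gcd(45, 4) = 1, we get a unique residue mod 180.
    Write x = 10 + 45·t and substitute into x ≡ 1 (mod 4): 45·t ≡ 1 − 10 = -9 (mod 4).
    Reduce coefficients mod 4: 1·t ≡ 3 (mod 4).
    So t ≡ 3 (mod 4).
    Then x = 10 + 45·3 = 145, valid modulo lcm(45, 4) = 180: x ≡ 145 (mod 180).
Verify: 145 mod 9 = 1 ✓, 145 mod 5 = 0 ✓, 145 mod 4 = 1 ✓.

x ≡ 145 (mod 180).


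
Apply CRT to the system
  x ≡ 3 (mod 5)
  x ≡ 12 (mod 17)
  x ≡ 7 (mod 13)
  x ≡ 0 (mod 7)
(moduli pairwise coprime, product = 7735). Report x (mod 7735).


Product of moduli M = 5 · 17 · 13 · 7 = 7735.
Merge one congruence at a time:
  Start: x ≡ 3 (mod 5).
  Combine with x ≡ 12 (mod 17); new modulus lcm = 85.
    Write x = 3 + 5·t and substitute into x ≡ 12 (mod 17): 5·t ≡ 12 − 3 = 9 (mod 17).
    The inverse of 5 mod 17 is 7 (since 5·7 = 35 = 2·17 + 1), so t ≡ 7·9 = 63 ≡ 12 (mod 17).
    Then x = 3 + 5·12 = 63, valid modulo lcm(5, 17) = 85: x ≡ 63 (mod 85).
  Combine with x ≡ 7 (mod 13); new modulus lcm = 1105.
    Write x = 63 + 85·t and substitute into x ≡ 7 (mod 13): 85·t ≡ 7 − 63 = -56 (mod 13).
    Reduce coefficients mod 13: 7·t ≡ 9 (mod 13).
    The inverse of 7 mod 13 is 2 (since 7·2 = 14 = 1·13 + 1), so t ≡ 2·9 = 18 ≡ 5 (mod 13).
    Then x = 63 + 85·5 = 488, valid modulo lcm(85, 13) = 1105: x ≡ 488 (mod 1105).
  Combine with x ≡ 0 (mod 7); new modulus lcm = 7735.
    Write x = 488 + 1105·t and substitute into x ≡ 0 (mod 7): 1105·t ≡ 0 − 488 = -488 (mod 7).
    Reduce coefficients mod 7: 6·t ≡ 2 (mod 7).
    The inverse of 6 mod 7 is 6 (since 6·6 = 36 = 5·7 + 1), so t ≡ 6·2 = 12 ≡ 5 (mod 7).
    Then x = 488 + 1105·5 = 6013, valid modulo lcm(1105, 7) = 7735: x ≡ 6013 (mod 7735).
Verify against each original: 6013 mod 5 = 3, 6013 mod 17 = 12, 6013 mod 13 = 7, 6013 mod 7 = 0.

x ≡ 6013 (mod 7735).


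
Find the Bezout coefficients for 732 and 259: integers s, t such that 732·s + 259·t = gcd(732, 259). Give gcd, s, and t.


Euclidean algorithm on (732, 259) — divide until remainder is 0:
  732 = 2 · 259 + 214
  259 = 1 · 214 + 45
  214 = 4 · 45 + 34
  45 = 1 · 34 + 11
  34 = 3 · 11 + 1
  11 = 11 · 1 + 0
gcd(732, 259) = 1.
Track Bezout coefficients alongside the remainders: start with r₀ = 732 = a·1 + b·0 (s = 1, t = 0) and r₁ = 259 = a·0 + b·1 (s = 0, t = 1); each new remainder r_{k+1} = r_{k-1} − q_k·r_k inherits s_{k+1} = s_{k-1} − q_k·s_k, t_{k+1} = t_{k-1} − q_k·t_k, so r_k = a·s_k + b·t_k at every step:
  q = 2: r = 214, s = 1 − 2·0 = 1, t = 0 − 2·1 = -2  (check: 732·1 + 259·(-2) = 214)
  q = 1: r = 45, s = 0 − 1·1 = -1, t = 1 − 1·(-2) = 3  (check: 732·(-1) + 259·3 = 45)
  q = 4: r = 34, s = 1 − 4·(-1) = 5, t = -2 − 4·3 = -14  (check: 732·5 + 259·(-14) = 34)
  q = 1: r = 11, s = -1 − 1·5 = -6, t = 3 − 1·(-14) = 17  (check: 732·(-6) + 259·17 = 11)
  q = 3: r = 1, s = 5 − 3·(-6) = 23, t = -14 − 3·17 = -65  (check: 732·23 + 259·(-65) = 1)
The row with r = 1 (the gcd) gives the Bezout coefficients s = 23, t = -65.
Result: 732 · (23) + 259 · (-65) = 1.

gcd(732, 259) = 1; s = 23, t = -65 (check: 732·23 + 259·(-65) = 1).


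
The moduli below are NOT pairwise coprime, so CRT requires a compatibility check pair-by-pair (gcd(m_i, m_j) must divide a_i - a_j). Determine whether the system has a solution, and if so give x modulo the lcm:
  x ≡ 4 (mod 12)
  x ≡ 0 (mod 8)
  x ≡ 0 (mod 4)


Moduli 12, 8, 4 are not pairwise coprime, so CRT works modulo lcm(m_i) when all pairwise compatibility conditions hold.
Pairwise compatibility: gcd(m_i, m_j) must divide a_i - a_j for every pair.
Merge one congruence at a time:
  Start: x ≡ 4 (mod 12).
  Combine with x ≡ 0 (mod 8): gcd(12, 8) = 4; 0 - 4 = -4, which IS divisible by 4, so compatible.
    Write x = 4 + 12·t and substitute into x ≡ 0 (mod 8): 12·t ≡ 0 − 4 = -4 (mod 8).
    Divide the congruence (and modulus) by g = 4: 3·t ≡ -1 (mod 2).
    Reduce coefficients mod 2: 1·t ≡ 1 (mod 2).
    So t ≡ 1 (mod 2).
    Then x = 4 + 12·1 = 16, valid modulo lcm(12, 8) = 24: x ≡ 16 (mod 24).
  Combine with x ≡ 0 (mod 4): gcd(24, 4) = 4; 0 - 16 = -16, which IS divisible by 4, so compatible.
    Write x = 16 + 24·t and substitute into x ≡ 0 (mod 4): 24·t ≡ 0 − 16 = -16 (mod 4).
    Divide the congruence (and modulus) by g = 4: 6·t ≡ -4 (mod 1).
    Modulo 1 every t works; take t = 0.
    Then x = 16 + 24·0 = 16, valid modulo lcm(24, 4) = 24: x ≡ 16 (mod 24).
Verify: 16 mod 12 = 4, 16 mod 8 = 0, 16 mod 4 = 0.

x ≡ 16 (mod 24).


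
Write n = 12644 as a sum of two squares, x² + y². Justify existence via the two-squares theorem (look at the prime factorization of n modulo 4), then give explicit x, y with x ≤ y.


Step 1: Factor n = 12644 = 2^2 · 29 · 109.
Step 2: Check the mod-4 condition on each prime factor: 2 = 2 (special); 29 ≡ 1 (mod 4), exponent 1; 109 ≡ 1 (mod 4), exponent 1.
All primes ≡ 3 (mod 4) appear to even exponent (or don't appear), so by the two-squares theorem n IS expressible as a sum of two squares.
Step 3: Build a representation. Group n = k² · m with k = 2 and m = 29 · 109 = 3161 (a product of primes ≡ 1 (mod 4)); a representation of m scales to one of n via (k·x)² + (k·y)² = k²(x² + y²). Each prime p ≡ 1 (mod 4) is itself a sum of two squares; find a² by testing p − a² for a perfect square:
  29: 29 − 1² = 28, 29 − 2² = 25 = 5² ⇒ 29 = 2² + 5².
  109: 109 − 1² = 108, 109 − 2² = 105, 109 − 3² = 100 = 10² ⇒ 109 = 3² + 10².
  Combine using the Brahmagupta–Fibonacci identity (a² + b²)(c² + d²) = (ac − bd)² + (ad + bc)² = (ac + bd)² + (ad − bc)²:
  29 · 109 = 3161: from (2² + 5²)(3² + 10²), take (2·3 − 5·10, 2·10 + 5·3) = (6 − 50, 20 + 15) = (-44, 35); dropping signs (only squares matter) gives (44, 35); check 44² + 35² = 1936 + 1225 = 3161 ✓.
  Scale by k = 2: (2·44, 2·35) = (88, 70).
Step 4: Order so x ≤ y and verify: 70² + 88² = 4900 + 7744 = 12644 = n. ✓

n = 12644 = 70² + 88² (one valid representation with x ≤ y).


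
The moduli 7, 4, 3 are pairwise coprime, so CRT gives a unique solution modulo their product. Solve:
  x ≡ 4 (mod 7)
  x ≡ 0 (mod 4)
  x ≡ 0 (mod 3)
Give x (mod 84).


Moduli 7, 4, 3 are pairwise coprime; by CRT there is a unique solution modulo M = 7 · 4 · 3 = 84.
Solve pairwise, accumulating the modulus:
  Start with x ≡ 4 (mod 7).
  Combine with x ≡ 0 (mod 4): since gcd(7, 4) = 1, we get a unique residue mod 28.
    Write x = 4 + 7·t and substitute into x ≡ 0 (mod 4): 7·t ≡ 0 − 4 = -4 (mod 4).
    Reduce coefficients mod 4: 3·t ≡ 0 (mod 4).
    The inverse of 3 mod 4 is 3 (since 3·3 = 9 = 2·4 + 1), so t ≡ 3·0 = 0 ≡ 0 (mod 4).
    Then x = 4 + 7·0 = 4, valid modulo lcm(7, 4) = 28: x ≡ 4 (mod 28).
  Combine with x ≡ 0 (mod 3): since gcd(28, 3) = 1, we get a unique residue mod 84.
    Write x = 4 + 28·t and substitute into x ≡ 0 (mod 3): 28·t ≡ 0 − 4 = -4 (mod 3).
    Reduce coefficients mod 3: 1·t ≡ 2 (mod 3).
    So t ≡ 2 (mod 3).
    Then x = 4 + 28·2 = 60, valid modulo lcm(28, 3) = 84: x ≡ 60 (mod 84).
Verify: 60 mod 7 = 4 ✓, 60 mod 4 = 0 ✓, 60 mod 3 = 0 ✓.

x ≡ 60 (mod 84).
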